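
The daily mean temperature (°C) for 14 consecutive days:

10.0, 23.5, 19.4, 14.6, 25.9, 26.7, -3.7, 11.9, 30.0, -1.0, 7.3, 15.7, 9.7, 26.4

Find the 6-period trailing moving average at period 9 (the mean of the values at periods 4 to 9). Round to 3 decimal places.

17.567

Sum of periods 4–9: 14.6 + 25.9 + 26.7 + (-3.7) + 11.9 + 30.0 = 105.4
Divide by 6: 105.4 / 6 = 17.567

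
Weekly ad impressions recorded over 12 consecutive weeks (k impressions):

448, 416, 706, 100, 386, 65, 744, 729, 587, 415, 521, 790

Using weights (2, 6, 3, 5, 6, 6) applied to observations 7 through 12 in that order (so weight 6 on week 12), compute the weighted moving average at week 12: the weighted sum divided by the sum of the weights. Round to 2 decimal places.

Weighted sum: 2·744 + 6·729 + 3·587 + 5·415 + 6·521 + 6·790 = 1488 + 4374 + 1761 + 2075 + 3126 + 4740 = 17564
Weight total: 2 + 6 + 3 + 5 + 6 + 6 = 28
WMA = 17564 / 28 = 627.29

627.29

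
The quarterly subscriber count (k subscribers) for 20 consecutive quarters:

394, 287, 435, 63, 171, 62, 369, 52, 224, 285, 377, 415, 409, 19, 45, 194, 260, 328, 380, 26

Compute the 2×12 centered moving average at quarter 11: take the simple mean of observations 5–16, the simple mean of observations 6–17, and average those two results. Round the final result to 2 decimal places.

222.21

Sum over 5–16: 171 + 62 + 369 + 52 + 224 + 285 + 377 + 415 + 409 + 19 + 45 + 194 = 2622
Sum over 6–17: 62 + 369 + 52 + 224 + 285 + 377 + 415 + 409 + 19 + 45 + 194 + 260 = 2711
CMA at t=11 = (2622 + 2711) / (2·12) = 5333 / 24 = 222.21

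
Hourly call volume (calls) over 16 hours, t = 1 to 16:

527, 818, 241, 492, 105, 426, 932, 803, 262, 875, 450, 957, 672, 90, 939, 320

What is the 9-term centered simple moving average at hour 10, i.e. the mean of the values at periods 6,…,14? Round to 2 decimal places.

Sum of periods 6–14: 426 + 932 + 803 + 262 + 875 + 450 + 957 + 672 + 90 = 5467
Divide by 9: 5467 / 9 = 607.44

607.44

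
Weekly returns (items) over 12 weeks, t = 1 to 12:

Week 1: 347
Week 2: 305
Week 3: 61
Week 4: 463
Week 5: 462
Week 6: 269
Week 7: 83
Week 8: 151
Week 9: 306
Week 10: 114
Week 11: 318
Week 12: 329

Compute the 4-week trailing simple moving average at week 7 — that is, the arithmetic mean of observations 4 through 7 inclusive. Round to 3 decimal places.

319.250

Sum of periods 4–7: 463 + 462 + 269 + 83 = 1277
Divide by 4: 1277 / 4 = 319.250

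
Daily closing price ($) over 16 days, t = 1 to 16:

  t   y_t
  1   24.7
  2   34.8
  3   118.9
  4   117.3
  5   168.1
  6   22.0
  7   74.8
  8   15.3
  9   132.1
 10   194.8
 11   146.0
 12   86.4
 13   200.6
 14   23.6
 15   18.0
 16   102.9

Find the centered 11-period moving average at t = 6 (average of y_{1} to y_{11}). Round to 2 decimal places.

95.35

Sum of periods 1–11: 24.7 + 34.8 + 118.9 + 117.3 + 168.1 + 22.0 + 74.8 + 15.3 + 132.1 + 194.8 + 146.0 = 1048.8
Divide by 11: 1048.8 / 11 = 95.35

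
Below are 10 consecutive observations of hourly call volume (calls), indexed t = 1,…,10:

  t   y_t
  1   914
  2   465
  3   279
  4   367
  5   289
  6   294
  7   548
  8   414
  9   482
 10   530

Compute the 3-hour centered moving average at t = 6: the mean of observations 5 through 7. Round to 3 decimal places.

377.000

Sum of periods 5–7: 289 + 294 + 548 = 1131
Divide by 3: 1131 / 3 = 377.000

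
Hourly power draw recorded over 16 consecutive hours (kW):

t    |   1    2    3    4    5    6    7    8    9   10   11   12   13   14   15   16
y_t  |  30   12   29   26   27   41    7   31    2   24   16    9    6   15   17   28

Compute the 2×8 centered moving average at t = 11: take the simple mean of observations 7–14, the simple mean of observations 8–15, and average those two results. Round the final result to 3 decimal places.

14.375

Sum over 7–14: 7 + 31 + 2 + 24 + 16 + 9 + 6 + 15 = 110
Sum over 8–15: 31 + 2 + 24 + 16 + 9 + 6 + 15 + 17 = 120
CMA at t=11 = (110 + 120) / (2·8) = 230 / 16 = 14.375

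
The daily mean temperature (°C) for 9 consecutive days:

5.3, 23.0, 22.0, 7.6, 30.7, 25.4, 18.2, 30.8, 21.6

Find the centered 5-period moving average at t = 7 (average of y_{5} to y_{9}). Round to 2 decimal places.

Sum of periods 5–9: 30.7 + 25.4 + 18.2 + 30.8 + 21.6 = 126.7
Divide by 5: 126.7 / 5 = 25.34

25.34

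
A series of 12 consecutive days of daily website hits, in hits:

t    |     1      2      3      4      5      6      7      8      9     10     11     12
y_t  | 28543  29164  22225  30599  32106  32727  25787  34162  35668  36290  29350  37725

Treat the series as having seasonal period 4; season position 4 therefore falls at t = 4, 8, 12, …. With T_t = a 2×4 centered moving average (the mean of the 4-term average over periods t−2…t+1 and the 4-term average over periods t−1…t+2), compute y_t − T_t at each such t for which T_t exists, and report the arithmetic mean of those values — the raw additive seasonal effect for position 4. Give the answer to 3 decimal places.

Season position 4 occurs at t = 4, 8 (where T_t is defined).
t=4: T_4 = 28968.87500; y_4 − T_4 = 30599 − 28968.87500 = 1630.12500
t=8: T_8 = 32531.37500; y_8 − T_8 = 34162 − 32531.37500 = 1630.62500
Mean deviation: (1630.12500 + 1630.62500) / 2 = 1630.375

1630.375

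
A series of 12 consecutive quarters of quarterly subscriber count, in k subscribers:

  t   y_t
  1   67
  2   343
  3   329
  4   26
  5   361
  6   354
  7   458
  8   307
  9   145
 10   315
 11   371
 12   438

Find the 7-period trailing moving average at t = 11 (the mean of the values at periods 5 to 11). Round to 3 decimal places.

Sum of periods 5–11: 361 + 354 + 458 + 307 + 145 + 315 + 371 = 2311
Divide by 7: 2311 / 7 = 330.143

330.143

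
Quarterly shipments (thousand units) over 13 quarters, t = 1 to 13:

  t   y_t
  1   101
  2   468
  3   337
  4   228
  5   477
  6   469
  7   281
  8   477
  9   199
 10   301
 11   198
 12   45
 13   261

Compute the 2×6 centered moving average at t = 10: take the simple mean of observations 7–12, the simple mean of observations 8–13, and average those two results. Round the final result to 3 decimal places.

Sum over 7–12: 281 + 477 + 199 + 301 + 198 + 45 = 1501
Sum over 8–13: 477 + 199 + 301 + 198 + 45 + 261 = 1481
CMA at t=10 = (1501 + 1481) / (2·6) = 2982 / 12 = 248.500

248.500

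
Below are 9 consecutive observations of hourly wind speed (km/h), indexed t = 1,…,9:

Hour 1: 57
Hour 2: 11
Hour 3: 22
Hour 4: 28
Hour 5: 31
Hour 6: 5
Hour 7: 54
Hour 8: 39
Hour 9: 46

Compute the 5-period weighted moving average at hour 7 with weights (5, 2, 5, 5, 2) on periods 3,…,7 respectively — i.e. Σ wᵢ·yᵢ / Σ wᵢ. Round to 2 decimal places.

Weighted sum: 5·22 + 2·28 + 5·31 + 5·5 + 2·54 = 110 + 56 + 155 + 25 + 108 = 454
Weight total: 5 + 2 + 5 + 5 + 2 = 19
WMA = 454 / 19 = 23.89

23.89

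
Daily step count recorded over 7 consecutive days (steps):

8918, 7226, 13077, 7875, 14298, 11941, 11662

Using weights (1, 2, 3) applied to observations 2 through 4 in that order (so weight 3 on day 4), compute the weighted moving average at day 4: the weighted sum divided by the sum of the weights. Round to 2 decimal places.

Weighted sum: 1·7226 + 2·13077 + 3·7875 = 7226 + 26154 + 23625 = 57005
Weight total: 1 + 2 + 3 = 6
WMA = 57005 / 6 = 9500.83

9500.83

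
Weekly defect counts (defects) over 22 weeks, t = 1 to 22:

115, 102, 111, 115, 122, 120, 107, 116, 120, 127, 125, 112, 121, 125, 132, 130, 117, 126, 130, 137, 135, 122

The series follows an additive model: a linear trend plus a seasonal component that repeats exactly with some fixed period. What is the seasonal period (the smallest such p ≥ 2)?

First differences y_{t+1} − y_t: -13, 9, 4, 7, -2, -13, 9, 4, 7, -2, -13, 9, …
The difference pattern repeats every 5 terms and not for any smaller step, so p = 5.

5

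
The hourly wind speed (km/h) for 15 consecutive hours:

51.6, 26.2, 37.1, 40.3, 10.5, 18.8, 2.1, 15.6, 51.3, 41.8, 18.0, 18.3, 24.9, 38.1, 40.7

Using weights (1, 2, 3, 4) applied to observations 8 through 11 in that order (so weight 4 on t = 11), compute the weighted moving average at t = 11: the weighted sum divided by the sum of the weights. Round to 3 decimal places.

31.560

Weighted sum: 1·15.6 + 2·51.3 + 3·41.8 + 4·18.0 = 15.6 + 102.6 + 125.4 + 72.0 = 315.6
Weight total: 1 + 2 + 3 + 4 = 10
WMA = 315.6 / 10 = 31.560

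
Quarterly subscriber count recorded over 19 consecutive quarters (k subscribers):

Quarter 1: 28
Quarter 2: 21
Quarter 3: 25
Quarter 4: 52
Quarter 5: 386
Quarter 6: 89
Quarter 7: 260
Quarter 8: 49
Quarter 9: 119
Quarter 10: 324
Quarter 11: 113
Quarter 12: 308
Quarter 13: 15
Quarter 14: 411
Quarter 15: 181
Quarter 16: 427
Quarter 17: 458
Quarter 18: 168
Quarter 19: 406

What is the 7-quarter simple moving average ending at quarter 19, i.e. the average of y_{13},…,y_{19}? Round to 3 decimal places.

Sum of periods 13–19: 15 + 411 + 181 + 427 + 458 + 168 + 406 = 2066
Divide by 7: 2066 / 7 = 295.143

295.143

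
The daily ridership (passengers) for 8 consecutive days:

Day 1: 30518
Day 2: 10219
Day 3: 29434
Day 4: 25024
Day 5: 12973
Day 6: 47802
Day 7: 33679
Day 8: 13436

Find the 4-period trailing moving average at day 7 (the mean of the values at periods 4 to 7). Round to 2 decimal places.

Sum of periods 4–7: 25024 + 12973 + 47802 + 33679 = 119478
Divide by 4: 119478 / 4 = 29869.50

29869.50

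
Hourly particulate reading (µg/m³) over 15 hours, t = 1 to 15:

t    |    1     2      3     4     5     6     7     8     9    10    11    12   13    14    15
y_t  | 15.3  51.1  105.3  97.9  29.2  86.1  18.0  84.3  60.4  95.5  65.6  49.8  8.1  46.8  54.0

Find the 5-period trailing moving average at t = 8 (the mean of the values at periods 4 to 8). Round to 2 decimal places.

63.10

Sum of periods 4–8: 97.9 + 29.2 + 86.1 + 18.0 + 84.3 = 315.5
Divide by 5: 315.5 / 5 = 63.10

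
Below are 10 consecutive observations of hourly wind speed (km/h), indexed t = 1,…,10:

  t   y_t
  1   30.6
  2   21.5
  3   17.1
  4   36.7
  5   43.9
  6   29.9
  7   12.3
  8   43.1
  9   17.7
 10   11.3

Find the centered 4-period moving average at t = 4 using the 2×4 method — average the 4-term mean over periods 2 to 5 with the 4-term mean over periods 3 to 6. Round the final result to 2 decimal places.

30.85

Sum over 2–5: 21.5 + 17.1 + 36.7 + 43.9 = 119.2
Sum over 3–6: 17.1 + 36.7 + 43.9 + 29.9 = 127.6
CMA at t=4 = (119.2 + 127.6) / (2·4) = 246.8 / 8 = 30.85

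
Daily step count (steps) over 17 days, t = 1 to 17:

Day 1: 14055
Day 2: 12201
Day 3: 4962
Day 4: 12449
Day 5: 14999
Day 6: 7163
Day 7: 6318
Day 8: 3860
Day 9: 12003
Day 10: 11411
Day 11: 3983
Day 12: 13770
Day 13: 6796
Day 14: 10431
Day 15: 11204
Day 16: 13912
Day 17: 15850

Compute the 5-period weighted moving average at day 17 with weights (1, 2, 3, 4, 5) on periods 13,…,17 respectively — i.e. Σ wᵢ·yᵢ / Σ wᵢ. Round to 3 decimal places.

13077.867

Weighted sum: 1·6796 + 2·10431 + 3·11204 + 4·13912 + 5·15850 = 6796 + 20862 + 33612 + 55648 + 79250 = 196168
Weight total: 1 + 2 + 3 + 4 + 5 = 15
WMA = 196168 / 15 = 13077.867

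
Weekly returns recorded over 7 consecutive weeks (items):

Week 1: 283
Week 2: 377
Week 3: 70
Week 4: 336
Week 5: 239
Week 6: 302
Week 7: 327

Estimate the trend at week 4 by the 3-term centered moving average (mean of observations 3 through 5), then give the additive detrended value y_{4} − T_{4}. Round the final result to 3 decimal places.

121.000

Trend T_4 = (70 + 336 + 239) / 3 = 645/3 = 215.00000
Detrended value: 336 − 215.00000 = 121.000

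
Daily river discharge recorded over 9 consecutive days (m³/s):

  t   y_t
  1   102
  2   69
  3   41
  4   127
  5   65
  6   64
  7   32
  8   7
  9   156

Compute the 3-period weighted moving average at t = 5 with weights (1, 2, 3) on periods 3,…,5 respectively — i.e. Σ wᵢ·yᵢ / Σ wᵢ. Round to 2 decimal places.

Weighted sum: 1·41 + 2·127 + 3·65 = 41 + 254 + 195 = 490
Weight total: 1 + 2 + 3 = 6
WMA = 490 / 6 = 81.67

81.67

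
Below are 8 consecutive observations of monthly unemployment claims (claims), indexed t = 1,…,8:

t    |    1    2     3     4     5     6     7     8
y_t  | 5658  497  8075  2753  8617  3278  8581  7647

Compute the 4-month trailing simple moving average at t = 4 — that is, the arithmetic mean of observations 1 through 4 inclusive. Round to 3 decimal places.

4245.750

Sum of periods 1–4: 5658 + 497 + 8075 + 2753 = 16983
Divide by 4: 16983 / 4 = 4245.750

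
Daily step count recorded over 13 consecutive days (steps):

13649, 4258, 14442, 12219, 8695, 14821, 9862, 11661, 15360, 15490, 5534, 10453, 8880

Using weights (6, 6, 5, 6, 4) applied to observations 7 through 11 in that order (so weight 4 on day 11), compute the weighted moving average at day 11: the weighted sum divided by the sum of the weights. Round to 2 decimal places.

Weighted sum: 6·9862 + 6·11661 + 5·15360 + 6·15490 + 4·5534 = 59172 + 69966 + 76800 + 92940 + 22136 = 321014
Weight total: 6 + 6 + 5 + 6 + 4 = 27
WMA = 321014 / 27 = 11889.41

11889.41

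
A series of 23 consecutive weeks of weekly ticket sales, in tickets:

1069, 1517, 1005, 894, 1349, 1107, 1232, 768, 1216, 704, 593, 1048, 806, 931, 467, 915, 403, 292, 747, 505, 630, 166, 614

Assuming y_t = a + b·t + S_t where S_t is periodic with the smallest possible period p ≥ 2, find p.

7

First differences y_{t+1} − y_t: 448, -512, -111, 455, -242, 125, -464, 448, -512, -111, 455, -242, 125, -464, 448, -512, …
The difference pattern repeats every 7 terms and not for any smaller step, so p = 7.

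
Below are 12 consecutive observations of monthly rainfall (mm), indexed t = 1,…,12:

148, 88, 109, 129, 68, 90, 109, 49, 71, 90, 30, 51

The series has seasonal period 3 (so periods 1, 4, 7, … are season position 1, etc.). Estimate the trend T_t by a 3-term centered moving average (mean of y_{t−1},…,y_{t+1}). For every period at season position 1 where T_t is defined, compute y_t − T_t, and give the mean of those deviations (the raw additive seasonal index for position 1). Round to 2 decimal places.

26.56

Season position 1 occurs at t = 4, 7, 10 (where T_t is defined).
t=4: T_4 = 102.0000; y_4 − T_4 = 129 − 102.0000 = 27.0000
t=7: T_7 = 82.6667; y_7 − T_7 = 109 − 82.6667 = 26.3333
t=10: T_10 = 63.6667; y_10 − T_10 = 90 − 63.6667 = 26.3333
Mean deviation: (27.0000 + 26.3333 + 26.3333) / 3 = 26.56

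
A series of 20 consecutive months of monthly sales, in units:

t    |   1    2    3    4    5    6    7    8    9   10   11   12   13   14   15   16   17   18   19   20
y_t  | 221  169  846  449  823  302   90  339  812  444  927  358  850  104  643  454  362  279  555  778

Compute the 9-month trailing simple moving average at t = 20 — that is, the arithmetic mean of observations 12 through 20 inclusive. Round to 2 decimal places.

Sum of periods 12–20: 358 + 850 + 104 + 643 + 454 + 362 + 279 + 555 + 778 = 4383
Divide by 9: 4383 / 9 = 487.00

487.00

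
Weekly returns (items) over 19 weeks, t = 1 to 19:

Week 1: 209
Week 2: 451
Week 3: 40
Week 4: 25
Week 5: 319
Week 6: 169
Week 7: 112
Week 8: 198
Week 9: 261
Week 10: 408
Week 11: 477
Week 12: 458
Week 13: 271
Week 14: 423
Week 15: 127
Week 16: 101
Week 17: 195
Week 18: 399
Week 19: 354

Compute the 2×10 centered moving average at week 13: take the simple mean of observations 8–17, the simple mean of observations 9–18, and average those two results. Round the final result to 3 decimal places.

301.950

Sum over 8–17: 198 + 261 + 408 + 477 + 458 + 271 + 423 + 127 + 101 + 195 = 2919
Sum over 9–18: 261 + 408 + 477 + 458 + 271 + 423 + 127 + 101 + 195 + 399 = 3120
CMA at t=13 = (2919 + 3120) / (2·10) = 6039 / 20 = 301.950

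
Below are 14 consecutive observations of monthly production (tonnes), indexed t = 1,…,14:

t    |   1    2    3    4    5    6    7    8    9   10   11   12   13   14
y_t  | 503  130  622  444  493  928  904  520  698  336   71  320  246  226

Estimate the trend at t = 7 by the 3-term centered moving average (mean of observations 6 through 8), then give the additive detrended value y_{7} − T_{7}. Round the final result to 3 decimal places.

Trend T_7 = (928 + 904 + 520) / 3 = 2352/3 = 784.00000
Detrended value: 904 − 784.00000 = 120.000

120.000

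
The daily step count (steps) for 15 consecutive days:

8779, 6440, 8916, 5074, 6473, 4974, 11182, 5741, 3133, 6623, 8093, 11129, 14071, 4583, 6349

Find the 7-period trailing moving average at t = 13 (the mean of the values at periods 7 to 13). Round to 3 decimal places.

Sum of periods 7–13: 11182 + 5741 + 3133 + 6623 + 8093 + 11129 + 14071 = 59972
Divide by 7: 59972 / 7 = 8567.429

8567.429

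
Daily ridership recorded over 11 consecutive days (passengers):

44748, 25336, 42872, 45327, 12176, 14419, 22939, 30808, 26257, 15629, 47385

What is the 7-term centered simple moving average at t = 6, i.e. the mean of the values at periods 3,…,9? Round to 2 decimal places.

27828.29

Sum of periods 3–9: 42872 + 45327 + 12176 + 14419 + 22939 + 30808 + 26257 = 194798
Divide by 7: 194798 / 7 = 27828.29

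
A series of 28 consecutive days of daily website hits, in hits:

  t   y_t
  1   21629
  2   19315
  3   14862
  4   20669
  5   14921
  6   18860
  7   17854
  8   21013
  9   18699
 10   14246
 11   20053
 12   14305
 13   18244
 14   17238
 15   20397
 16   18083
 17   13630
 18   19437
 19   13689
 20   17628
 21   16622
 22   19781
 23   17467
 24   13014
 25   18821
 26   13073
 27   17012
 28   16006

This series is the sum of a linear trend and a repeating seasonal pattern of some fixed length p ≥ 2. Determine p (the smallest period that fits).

First differences y_{t+1} − y_t: -2314, -4453, 5807, -5748, 3939, -1006, 3159, -2314, -4453, 5807, -5748, 3939, -1006, 3159, -2314, -4453, …
The difference pattern repeats every 7 terms and not for any smaller step, so p = 7.

7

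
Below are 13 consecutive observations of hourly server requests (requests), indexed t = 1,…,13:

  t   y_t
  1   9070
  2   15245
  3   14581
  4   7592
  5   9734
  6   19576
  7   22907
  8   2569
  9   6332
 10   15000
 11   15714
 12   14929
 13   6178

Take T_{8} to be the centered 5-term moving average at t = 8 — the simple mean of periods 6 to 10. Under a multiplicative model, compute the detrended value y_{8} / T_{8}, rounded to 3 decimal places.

0.193

Trend T_8 = (19576 + 22907 + 2569 + 6332 + 15000) / 5 = 66384/5 = 13276.80000
Ratio to trend: 2569 / 13276.80000 = 0.193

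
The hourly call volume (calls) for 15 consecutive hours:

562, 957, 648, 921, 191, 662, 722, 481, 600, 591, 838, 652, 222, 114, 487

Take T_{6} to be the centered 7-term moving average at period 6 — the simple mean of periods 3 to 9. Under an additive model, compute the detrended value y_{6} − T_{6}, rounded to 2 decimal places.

58.43

Trend T_6 = (648 + 921 + 191 + 662 + 722 + 481 + 600) / 7 = 4225/7 = 603.5714
Detrended value: 662 − 603.5714 = 58.43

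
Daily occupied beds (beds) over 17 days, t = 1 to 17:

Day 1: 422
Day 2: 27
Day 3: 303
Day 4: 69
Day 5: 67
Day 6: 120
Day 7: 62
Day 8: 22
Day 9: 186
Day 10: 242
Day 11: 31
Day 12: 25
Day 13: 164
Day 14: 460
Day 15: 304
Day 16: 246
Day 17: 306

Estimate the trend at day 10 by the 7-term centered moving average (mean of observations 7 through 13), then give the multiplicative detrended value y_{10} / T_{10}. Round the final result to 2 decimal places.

2.31

Trend T_10 = (62 + 22 + 186 + 242 + 31 + 25 + 164) / 7 = 732/7 = 104.5714
Ratio to trend: 242 / 104.5714 = 2.31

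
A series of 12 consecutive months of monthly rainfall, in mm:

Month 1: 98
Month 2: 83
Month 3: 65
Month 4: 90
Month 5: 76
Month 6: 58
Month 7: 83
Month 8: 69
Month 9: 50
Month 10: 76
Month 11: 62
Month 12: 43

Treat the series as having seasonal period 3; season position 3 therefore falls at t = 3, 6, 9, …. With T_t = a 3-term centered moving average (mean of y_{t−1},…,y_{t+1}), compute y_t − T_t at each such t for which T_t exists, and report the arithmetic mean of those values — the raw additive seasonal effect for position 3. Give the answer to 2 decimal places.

Season position 3 occurs at t = 3, 6, 9 (where T_t is defined).
t=3: T_3 = 79.3333; y_3 − T_3 = 65 − 79.3333 = -14.3333
t=6: T_6 = 72.3333; y_6 − T_6 = 58 − 72.3333 = -14.3333
t=9: T_9 = 65.0000; y_9 − T_9 = 50 − 65.0000 = -15.0000
Mean deviation: (-14.3333 + -14.3333 + -15.0000) / 3 = -14.56

-14.56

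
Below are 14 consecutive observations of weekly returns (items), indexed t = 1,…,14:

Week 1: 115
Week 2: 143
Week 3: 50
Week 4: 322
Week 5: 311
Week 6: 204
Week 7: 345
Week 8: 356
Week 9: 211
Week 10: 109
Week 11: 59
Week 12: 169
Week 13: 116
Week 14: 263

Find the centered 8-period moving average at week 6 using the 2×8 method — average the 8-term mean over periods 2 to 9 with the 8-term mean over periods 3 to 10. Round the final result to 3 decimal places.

Sum over 2–9: 143 + 50 + 322 + 311 + 204 + 345 + 356 + 211 = 1942
Sum over 3–10: 50 + 322 + 311 + 204 + 345 + 356 + 211 + 109 = 1908
CMA at t=6 = (1942 + 1908) / (2·8) = 3850 / 16 = 240.625

240.625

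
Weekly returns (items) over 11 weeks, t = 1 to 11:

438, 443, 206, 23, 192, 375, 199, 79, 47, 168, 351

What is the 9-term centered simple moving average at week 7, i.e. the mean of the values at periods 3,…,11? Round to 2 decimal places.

182.22

Sum of periods 3–11: 206 + 23 + 192 + 375 + 199 + 79 + 47 + 168 + 351 = 1640
Divide by 9: 1640 / 9 = 182.22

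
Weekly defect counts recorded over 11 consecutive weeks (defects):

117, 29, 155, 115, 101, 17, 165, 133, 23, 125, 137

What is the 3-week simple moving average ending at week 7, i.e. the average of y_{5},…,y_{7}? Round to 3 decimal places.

94.333

Sum of periods 5–7: 101 + 17 + 165 = 283
Divide by 3: 283 / 3 = 94.333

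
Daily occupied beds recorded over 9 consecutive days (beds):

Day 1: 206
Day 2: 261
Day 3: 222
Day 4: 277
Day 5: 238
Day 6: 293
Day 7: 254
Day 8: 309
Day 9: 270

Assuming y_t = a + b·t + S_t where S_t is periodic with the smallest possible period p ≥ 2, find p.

2

First differences y_{t+1} − y_t: 55, -39, 55, -39, 55, -39, …
The difference pattern repeats every 2 terms and not for any smaller step, so p = 2.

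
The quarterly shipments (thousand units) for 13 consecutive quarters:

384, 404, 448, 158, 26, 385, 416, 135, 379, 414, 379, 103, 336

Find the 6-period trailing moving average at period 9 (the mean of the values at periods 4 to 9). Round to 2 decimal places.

249.83

Sum of periods 4–9: 158 + 26 + 385 + 416 + 135 + 379 = 1499
Divide by 6: 1499 / 6 = 249.83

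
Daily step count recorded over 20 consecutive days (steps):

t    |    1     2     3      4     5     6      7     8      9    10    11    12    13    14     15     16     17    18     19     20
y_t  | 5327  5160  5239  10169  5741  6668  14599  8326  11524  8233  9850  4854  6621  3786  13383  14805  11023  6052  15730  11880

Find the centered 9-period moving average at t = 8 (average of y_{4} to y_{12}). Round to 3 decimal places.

8884.889

Sum of periods 4–12: 10169 + 5741 + 6668 + 14599 + 8326 + 11524 + 8233 + 9850 + 4854 = 79964
Divide by 9: 79964 / 9 = 8884.889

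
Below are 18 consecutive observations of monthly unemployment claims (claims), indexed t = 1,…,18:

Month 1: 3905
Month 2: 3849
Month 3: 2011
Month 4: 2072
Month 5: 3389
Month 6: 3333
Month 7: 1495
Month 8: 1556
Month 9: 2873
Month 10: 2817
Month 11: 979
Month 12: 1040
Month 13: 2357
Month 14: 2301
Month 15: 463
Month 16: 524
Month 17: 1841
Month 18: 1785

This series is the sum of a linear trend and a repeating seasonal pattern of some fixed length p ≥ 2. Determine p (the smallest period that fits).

4

First differences y_{t+1} − y_t: -56, -1838, 61, 1317, -56, -1838, 61, 1317, -56, -1838, …
The difference pattern repeats every 4 terms and not for any smaller step, so p = 4.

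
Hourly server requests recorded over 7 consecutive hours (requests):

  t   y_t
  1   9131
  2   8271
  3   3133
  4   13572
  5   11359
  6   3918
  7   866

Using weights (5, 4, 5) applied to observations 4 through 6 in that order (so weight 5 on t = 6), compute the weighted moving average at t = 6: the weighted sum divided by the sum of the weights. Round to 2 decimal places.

9491.86

Weighted sum: 5·13572 + 4·11359 + 5·3918 = 67860 + 45436 + 19590 = 132886
Weight total: 5 + 4 + 5 = 14
WMA = 132886 / 14 = 9491.86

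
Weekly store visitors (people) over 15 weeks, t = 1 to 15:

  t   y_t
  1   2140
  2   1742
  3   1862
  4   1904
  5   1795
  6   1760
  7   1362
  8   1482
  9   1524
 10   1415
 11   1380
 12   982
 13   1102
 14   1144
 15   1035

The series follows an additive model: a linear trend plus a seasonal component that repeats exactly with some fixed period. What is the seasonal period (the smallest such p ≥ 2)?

5

First differences y_{t+1} − y_t: -398, 120, 42, -109, -35, -398, 120, 42, -109, -35, -398, 120, …
The difference pattern repeats every 5 terms and not for any smaller step, so p = 5.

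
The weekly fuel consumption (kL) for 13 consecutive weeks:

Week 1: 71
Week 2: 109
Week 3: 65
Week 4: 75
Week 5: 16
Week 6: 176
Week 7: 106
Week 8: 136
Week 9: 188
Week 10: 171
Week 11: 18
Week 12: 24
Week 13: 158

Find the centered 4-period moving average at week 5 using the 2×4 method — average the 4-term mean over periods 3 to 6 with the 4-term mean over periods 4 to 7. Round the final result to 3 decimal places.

88.125

Sum over 3–6: 65 + 75 + 16 + 176 = 332
Sum over 4–7: 75 + 16 + 176 + 106 = 373
CMA at t=5 = (332 + 373) / (2·4) = 705 / 8 = 88.125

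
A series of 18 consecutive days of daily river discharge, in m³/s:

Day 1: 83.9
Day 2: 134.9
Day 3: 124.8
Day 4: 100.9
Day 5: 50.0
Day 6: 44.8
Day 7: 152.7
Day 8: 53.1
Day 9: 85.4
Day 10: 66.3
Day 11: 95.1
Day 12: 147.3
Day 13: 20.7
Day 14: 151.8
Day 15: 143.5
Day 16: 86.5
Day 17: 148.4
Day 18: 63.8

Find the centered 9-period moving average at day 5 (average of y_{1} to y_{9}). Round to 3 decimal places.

92.278

Sum of periods 1–9: 83.9 + 134.9 + 124.8 + 100.9 + 50.0 + 44.8 + 152.7 + 53.1 + 85.4 = 830.5
Divide by 9: 830.5 / 9 = 92.278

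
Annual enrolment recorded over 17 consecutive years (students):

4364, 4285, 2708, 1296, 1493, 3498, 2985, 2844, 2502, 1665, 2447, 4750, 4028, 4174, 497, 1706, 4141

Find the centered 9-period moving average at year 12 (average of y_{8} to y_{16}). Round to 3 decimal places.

Sum of periods 8–16: 2844 + 2502 + 1665 + 2447 + 4750 + 4028 + 4174 + 497 + 1706 = 24613
Divide by 9: 24613 / 9 = 2734.778

2734.778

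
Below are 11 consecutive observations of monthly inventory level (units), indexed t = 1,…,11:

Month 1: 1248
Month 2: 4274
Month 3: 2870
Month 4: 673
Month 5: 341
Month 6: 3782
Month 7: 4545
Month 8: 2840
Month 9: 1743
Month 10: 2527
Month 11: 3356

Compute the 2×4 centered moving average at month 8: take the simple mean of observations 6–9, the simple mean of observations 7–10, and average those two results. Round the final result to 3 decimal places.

Sum over 6–9: 3782 + 4545 + 2840 + 1743 = 12910
Sum over 7–10: 4545 + 2840 + 1743 + 2527 = 11655
CMA at t=8 = (12910 + 11655) / (2·4) = 24565 / 8 = 3070.625

3070.625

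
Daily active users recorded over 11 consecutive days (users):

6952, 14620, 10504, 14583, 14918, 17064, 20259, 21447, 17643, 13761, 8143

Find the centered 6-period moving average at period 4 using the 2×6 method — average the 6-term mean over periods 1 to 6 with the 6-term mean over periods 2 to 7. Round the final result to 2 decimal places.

14215.75

Sum over 1–6: 6952 + 14620 + 10504 + 14583 + 14918 + 17064 = 78641
Sum over 2–7: 14620 + 10504 + 14583 + 14918 + 17064 + 20259 = 91948
CMA at t=4 = (78641 + 91948) / (2·6) = 170589 / 12 = 14215.75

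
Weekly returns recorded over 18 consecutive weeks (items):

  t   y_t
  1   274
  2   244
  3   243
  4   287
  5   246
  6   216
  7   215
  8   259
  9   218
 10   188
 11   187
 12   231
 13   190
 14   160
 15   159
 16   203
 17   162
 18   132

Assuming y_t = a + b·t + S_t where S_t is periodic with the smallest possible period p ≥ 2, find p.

First differences y_{t+1} − y_t: -30, -1, 44, -41, -30, -1, 44, -41, -30, -1, …
The difference pattern repeats every 4 terms and not for any smaller step, so p = 4.

4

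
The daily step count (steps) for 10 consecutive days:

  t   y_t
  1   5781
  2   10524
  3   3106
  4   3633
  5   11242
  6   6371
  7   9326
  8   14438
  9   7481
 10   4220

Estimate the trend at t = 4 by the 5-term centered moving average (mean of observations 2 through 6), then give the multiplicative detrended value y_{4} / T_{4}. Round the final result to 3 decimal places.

0.521

Trend T_4 = (10524 + 3106 + 3633 + 11242 + 6371) / 5 = 34876/5 = 6975.20000
Ratio to trend: 3633 / 6975.20000 = 0.521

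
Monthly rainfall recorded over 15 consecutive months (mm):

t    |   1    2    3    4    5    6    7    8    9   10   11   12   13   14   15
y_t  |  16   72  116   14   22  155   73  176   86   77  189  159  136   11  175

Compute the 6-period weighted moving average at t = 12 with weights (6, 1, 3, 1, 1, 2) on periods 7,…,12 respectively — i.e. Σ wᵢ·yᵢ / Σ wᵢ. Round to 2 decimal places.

104.00

Weighted sum: 6·73 + 1·176 + 3·86 + 1·77 + 1·189 + 2·159 = 438 + 176 + 258 + 77 + 189 + 318 = 1456
Weight total: 6 + 1 + 3 + 1 + 1 + 2 = 14
WMA = 1456 / 14 = 104.00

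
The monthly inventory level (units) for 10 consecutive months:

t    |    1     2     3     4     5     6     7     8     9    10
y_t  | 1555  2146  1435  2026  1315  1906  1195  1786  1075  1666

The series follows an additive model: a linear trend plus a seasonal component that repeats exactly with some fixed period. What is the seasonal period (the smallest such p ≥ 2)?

First differences y_{t+1} − y_t: 591, -711, 591, -711, 591, -711, …
The difference pattern repeats every 2 terms and not for any smaller step, so p = 2.

2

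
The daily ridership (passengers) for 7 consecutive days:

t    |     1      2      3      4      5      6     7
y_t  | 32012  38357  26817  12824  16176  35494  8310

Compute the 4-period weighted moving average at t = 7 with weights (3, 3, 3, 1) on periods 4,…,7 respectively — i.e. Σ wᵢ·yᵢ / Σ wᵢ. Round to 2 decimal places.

20179.20

Weighted sum: 3·12824 + 3·16176 + 3·35494 + 1·8310 = 38472 + 48528 + 106482 + 8310 = 201792
Weight total: 3 + 3 + 3 + 1 = 10
WMA = 201792 / 10 = 20179.20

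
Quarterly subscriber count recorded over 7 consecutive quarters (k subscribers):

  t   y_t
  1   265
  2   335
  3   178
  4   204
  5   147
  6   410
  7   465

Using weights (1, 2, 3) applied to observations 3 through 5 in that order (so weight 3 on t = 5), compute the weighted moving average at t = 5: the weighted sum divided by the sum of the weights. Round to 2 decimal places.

171.17

Weighted sum: 1·178 + 2·204 + 3·147 = 178 + 408 + 441 = 1027
Weight total: 1 + 2 + 3 = 6
WMA = 1027 / 6 = 171.17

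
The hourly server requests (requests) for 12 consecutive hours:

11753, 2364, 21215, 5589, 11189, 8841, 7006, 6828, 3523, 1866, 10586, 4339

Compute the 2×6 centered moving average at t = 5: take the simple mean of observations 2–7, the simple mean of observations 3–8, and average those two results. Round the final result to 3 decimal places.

Sum over 2–7: 2364 + 21215 + 5589 + 11189 + 8841 + 7006 = 56204
Sum over 3–8: 21215 + 5589 + 11189 + 8841 + 7006 + 6828 = 60668
CMA at t=5 = (56204 + 60668) / (2·6) = 116872 / 12 = 9739.333

9739.333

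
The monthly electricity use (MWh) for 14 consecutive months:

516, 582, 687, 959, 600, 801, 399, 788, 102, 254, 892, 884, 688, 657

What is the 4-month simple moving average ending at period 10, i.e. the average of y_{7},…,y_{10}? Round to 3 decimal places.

Sum of periods 7–10: 399 + 788 + 102 + 254 = 1543
Divide by 4: 1543 / 4 = 385.750

385.750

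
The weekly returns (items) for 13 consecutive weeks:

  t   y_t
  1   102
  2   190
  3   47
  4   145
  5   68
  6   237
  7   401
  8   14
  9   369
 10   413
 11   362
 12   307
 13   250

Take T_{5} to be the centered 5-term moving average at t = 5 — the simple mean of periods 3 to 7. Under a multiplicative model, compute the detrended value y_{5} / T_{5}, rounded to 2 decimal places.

Trend T_5 = (47 + 145 + 68 + 237 + 401) / 5 = 898/5 = 179.6000
Ratio to trend: 68 / 179.6000 = 0.38

0.38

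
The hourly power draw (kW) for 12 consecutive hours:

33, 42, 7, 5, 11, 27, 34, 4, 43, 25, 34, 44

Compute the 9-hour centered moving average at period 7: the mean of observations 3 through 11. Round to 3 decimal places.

Sum of periods 3–11: 7 + 5 + 11 + 27 + 34 + 4 + 43 + 25 + 34 = 190
Divide by 9: 190 / 9 = 21.111

21.111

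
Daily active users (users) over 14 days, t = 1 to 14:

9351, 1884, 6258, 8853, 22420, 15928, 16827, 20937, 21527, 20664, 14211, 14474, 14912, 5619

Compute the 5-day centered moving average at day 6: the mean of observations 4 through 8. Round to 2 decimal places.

16993.00

Sum of periods 4–8: 8853 + 22420 + 15928 + 16827 + 20937 = 84965
Divide by 5: 84965 / 5 = 16993.00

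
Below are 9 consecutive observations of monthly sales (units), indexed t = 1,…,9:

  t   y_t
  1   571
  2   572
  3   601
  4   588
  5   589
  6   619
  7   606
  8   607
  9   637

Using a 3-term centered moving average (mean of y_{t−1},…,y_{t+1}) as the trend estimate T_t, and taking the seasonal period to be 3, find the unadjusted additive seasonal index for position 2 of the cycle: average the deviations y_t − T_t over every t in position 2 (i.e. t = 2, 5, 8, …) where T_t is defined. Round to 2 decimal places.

Season position 2 occurs at t = 2, 5, 8 (where T_t is defined).
t=2: T_2 = 581.3333; y_2 − T_2 = 572 − 581.3333 = -9.3333
t=5: T_5 = 598.6667; y_5 − T_5 = 589 − 598.6667 = -9.6667
t=8: T_8 = 616.6667; y_8 − T_8 = 607 − 616.6667 = -9.6667
Mean deviation: (-9.3333 + -9.6667 + -9.6667) / 3 = -9.56

-9.56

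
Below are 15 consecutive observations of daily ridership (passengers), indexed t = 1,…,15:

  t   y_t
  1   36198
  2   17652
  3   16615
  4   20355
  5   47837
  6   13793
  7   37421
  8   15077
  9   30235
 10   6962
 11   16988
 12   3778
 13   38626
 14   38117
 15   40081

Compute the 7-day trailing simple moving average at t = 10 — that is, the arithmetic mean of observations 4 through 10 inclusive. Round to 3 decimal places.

24525.714

Sum of periods 4–10: 20355 + 47837 + 13793 + 37421 + 15077 + 30235 + 6962 = 171680
Divide by 7: 171680 / 7 = 24525.714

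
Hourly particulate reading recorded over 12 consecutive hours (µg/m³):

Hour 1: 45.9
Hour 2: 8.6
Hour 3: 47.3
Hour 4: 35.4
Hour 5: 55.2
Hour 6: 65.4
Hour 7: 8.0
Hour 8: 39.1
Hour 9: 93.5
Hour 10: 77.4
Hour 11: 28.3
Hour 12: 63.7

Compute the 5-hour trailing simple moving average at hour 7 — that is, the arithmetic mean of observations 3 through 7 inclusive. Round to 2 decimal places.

Sum of periods 3–7: 47.3 + 35.4 + 55.2 + 65.4 + 8.0 = 211.3
Divide by 5: 211.3 / 5 = 42.26

42.26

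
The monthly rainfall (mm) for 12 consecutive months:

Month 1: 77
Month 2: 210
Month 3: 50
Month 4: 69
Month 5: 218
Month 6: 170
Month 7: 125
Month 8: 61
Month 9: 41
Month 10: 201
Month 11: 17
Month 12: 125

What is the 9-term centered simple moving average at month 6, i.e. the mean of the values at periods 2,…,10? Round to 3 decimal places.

Sum of periods 2–10: 210 + 50 + 69 + 218 + 170 + 125 + 61 + 41 + 201 = 1145
Divide by 9: 1145 / 9 = 127.222

127.222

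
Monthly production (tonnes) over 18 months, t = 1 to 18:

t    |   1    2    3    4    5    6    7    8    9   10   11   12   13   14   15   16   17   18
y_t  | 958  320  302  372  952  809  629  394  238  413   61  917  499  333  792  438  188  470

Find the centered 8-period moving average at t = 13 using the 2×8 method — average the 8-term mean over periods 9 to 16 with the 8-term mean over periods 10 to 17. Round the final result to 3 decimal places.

Sum over 9–16: 238 + 413 + 61 + 917 + 499 + 333 + 792 + 438 = 3691
Sum over 10–17: 413 + 61 + 917 + 499 + 333 + 792 + 438 + 188 = 3641
CMA at t=13 = (3691 + 3641) / (2·8) = 7332 / 16 = 458.250

458.250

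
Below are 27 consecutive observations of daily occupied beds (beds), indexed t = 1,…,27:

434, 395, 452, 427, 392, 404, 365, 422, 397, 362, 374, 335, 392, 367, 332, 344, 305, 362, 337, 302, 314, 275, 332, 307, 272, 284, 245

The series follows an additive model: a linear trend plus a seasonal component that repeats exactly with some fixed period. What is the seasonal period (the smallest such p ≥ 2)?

5

First differences y_{t+1} − y_t: -39, 57, -25, -35, 12, -39, 57, -25, -35, 12, -39, 57, …
The difference pattern repeats every 5 terms and not for any smaller step, so p = 5.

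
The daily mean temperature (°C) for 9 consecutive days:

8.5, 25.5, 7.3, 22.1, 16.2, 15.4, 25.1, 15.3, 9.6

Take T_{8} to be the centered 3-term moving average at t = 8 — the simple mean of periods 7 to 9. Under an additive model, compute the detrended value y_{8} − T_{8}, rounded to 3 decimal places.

Trend T_8 = (25.1 + 15.3 + 9.6) / 3 = 50.0/3 = 16.66667
Detrended value: 15.3 − 16.66667 = -1.367

-1.367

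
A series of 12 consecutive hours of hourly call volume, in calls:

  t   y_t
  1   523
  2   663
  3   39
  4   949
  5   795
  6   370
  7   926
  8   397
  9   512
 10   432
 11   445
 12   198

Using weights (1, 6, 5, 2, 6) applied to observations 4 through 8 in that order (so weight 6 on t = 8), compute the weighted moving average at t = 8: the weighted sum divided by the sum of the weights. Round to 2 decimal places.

Weighted sum: 1·949 + 6·795 + 5·370 + 2·926 + 6·397 = 949 + 4770 + 1850 + 1852 + 2382 = 11803
Weight total: 1 + 6 + 5 + 2 + 6 = 20
WMA = 11803 / 20 = 590.15

590.15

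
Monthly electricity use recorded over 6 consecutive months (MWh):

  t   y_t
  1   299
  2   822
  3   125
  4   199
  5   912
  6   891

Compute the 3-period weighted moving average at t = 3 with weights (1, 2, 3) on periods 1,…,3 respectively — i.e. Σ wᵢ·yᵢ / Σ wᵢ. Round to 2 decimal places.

Weighted sum: 1·299 + 2·822 + 3·125 = 299 + 1644 + 375 = 2318
Weight total: 1 + 2 + 3 = 6
WMA = 2318 / 6 = 386.33

386.33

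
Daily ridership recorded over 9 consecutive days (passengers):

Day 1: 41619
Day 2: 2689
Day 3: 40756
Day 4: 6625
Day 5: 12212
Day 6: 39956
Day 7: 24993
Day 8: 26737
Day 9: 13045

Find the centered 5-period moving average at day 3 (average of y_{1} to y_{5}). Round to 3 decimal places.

20780.200

Sum of periods 1–5: 41619 + 2689 + 40756 + 6625 + 12212 = 103901
Divide by 5: 103901 / 5 = 20780.200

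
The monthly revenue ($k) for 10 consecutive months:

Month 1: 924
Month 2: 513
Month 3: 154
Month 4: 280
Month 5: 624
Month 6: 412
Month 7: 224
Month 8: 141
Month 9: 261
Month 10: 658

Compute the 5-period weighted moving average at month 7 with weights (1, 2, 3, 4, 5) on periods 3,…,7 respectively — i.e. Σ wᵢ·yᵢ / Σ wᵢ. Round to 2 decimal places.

Weighted sum: 1·154 + 2·280 + 3·624 + 4·412 + 5·224 = 154 + 560 + 1872 + 1648 + 1120 = 5354
Weight total: 1 + 2 + 3 + 4 + 5 = 15
WMA = 5354 / 15 = 356.93

356.93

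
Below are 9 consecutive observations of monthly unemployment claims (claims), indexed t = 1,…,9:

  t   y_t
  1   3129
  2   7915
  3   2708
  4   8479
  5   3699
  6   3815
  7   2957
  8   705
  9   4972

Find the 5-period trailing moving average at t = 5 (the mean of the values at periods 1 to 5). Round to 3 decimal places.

5186.000

Sum of periods 1–5: 3129 + 7915 + 2708 + 8479 + 3699 = 25930
Divide by 5: 25930 / 5 = 5186.000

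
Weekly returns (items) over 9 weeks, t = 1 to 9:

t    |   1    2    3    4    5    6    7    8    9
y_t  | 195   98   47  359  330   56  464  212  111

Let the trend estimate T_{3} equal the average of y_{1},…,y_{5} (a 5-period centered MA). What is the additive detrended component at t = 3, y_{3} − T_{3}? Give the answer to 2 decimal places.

Trend T_3 = (195 + 98 + 47 + 359 + 330) / 5 = 1029/5 = 205.8000
Detrended value: 47 − 205.8000 = -158.80

-158.80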